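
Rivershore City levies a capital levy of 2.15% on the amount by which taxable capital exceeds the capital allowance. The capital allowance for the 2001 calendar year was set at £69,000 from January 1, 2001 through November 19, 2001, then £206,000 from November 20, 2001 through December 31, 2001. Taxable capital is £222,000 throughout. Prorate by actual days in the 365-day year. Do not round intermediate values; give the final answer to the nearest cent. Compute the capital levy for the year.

January 1 – November 19, 2001: 323 days, exemption £69,000 → (£222,000 − £69,000) × 2.15% × 323/365 = £2,910.9822
November 20 – December 31, 2001: 42 days, exemption £206,000 → (£222,000 − £206,000) × 2.15% × 42/365 = £39.5836
Total = £2,950.5658

£2,950.57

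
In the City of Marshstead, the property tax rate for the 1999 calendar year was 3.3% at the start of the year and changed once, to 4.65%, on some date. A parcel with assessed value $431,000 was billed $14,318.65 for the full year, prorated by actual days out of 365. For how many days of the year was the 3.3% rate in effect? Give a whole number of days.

359 days

Let d = days at the first rate; then 365 − d days at the second rate.
$431,000 × [3.3%·d + 4.65%·(365−d)] / 365 = $14,318.65
Solving gives d = 359, so the new rate took effect on 26 Dec 1999.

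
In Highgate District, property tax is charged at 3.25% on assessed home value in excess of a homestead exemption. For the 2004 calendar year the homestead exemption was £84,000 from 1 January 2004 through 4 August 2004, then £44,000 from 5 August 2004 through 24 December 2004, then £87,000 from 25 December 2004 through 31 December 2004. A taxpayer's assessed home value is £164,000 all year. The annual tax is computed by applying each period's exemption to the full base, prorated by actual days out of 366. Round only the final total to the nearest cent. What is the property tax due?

1 January – 4 August 2004: 217 days, exemption £84,000 → (£164,000 − £84,000) × 3.25% × 217/366 = £1,541.5301
5 August – 24 December 2004: 142 days, exemption £44,000 → (£164,000 − £44,000) × 3.25% × 142/366 = £1,513.1148
25 December – 31 December 2004: 7 days, exemption £87,000 → (£164,000 − £87,000) × 3.25% × 7/366 = £47.8620
Total = £3,102.5068

£3,102.51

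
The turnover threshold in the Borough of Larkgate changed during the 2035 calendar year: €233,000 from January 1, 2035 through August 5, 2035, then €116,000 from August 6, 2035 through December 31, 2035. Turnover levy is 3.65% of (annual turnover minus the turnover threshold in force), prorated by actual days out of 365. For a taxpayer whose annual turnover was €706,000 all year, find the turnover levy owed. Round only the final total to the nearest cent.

January 1 – August 5, 2035: 217 days, exemption €233,000 → (€706,000 − €233,000) × 3.65% × 217/365 = €10,264.1000
August 6 – December 31, 2035: 148 days, exemption €116,000 → (€706,000 − €116,000) × 3.65% × 148/365 = €8,732.0000
Total = €18,996.1000

€18,996.10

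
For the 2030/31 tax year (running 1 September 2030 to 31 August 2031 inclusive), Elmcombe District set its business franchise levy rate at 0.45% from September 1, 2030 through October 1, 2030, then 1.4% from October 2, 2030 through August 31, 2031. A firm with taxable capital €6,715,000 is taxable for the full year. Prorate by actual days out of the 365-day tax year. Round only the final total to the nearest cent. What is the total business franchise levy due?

September 1 – October 1, 2030: 31 days at 0.45% → €6,715,000 × 0.45% × 31/365 = €2,566.4178
October 2, 2030 – August 31, 2031: 334 days at 1.4% → €6,715,000 × 1.4% × 334/365 = €86,025.5890
Total = €88,592.0068

€88,592.01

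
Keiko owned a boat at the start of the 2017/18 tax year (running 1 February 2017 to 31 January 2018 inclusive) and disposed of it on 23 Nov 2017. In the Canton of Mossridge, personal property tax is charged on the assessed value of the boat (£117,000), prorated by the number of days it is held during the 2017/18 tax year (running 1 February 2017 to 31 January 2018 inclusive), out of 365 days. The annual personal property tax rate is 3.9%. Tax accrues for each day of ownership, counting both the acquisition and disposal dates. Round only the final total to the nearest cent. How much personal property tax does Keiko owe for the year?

£3,700.41

Days held (1 Feb – 23 Nov 2017): 296 out of 365
Tax = £117,000 × 3.9% × 296/365 = £3,700.4055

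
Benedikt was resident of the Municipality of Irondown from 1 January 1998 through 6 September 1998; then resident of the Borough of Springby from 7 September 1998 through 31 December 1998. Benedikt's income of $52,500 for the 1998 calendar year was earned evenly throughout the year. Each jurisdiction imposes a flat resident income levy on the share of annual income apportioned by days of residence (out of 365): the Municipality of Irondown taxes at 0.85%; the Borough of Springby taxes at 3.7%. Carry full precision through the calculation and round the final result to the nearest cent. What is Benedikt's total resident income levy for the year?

$921.77

The Municipality of Irondown, 1 January – 6 September 1998: 249 days → $52,500 × 0.85% × 249/365 = $304.4281
The Borough of Springby, 7 September – 31 December 1998: 116 days → $52,500 × 3.7% × 116/365 = $617.3425
Total = $921.7705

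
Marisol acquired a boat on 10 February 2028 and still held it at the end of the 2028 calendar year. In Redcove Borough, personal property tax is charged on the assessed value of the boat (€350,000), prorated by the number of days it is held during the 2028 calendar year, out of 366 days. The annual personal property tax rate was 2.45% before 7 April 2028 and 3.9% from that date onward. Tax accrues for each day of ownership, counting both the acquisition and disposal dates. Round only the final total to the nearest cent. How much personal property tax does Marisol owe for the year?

10 February – 6 April 2028: 57 days at 2.45% → €350,000 × 2.45% × 57/366 = €1,335.4508
7 April – 31 December 2028: 269 days at 3.9% → €350,000 × 3.9% × 269/366 = €10,032.3770
Total = €11,367.8279

€11,367.83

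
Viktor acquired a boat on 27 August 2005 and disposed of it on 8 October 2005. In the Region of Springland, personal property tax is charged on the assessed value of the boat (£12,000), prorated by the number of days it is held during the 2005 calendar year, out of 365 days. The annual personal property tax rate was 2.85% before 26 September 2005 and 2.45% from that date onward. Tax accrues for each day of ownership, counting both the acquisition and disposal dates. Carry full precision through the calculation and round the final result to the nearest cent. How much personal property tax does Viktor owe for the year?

£38.58

27 August – 25 September 2005: 30 days at 2.85% → £12,000 × 2.85% × 30/365 = £28.1096
26 September – 8 October 2005: 13 days at 2.45% → £12,000 × 2.45% × 13/365 = £10.4712
Total = £38.5808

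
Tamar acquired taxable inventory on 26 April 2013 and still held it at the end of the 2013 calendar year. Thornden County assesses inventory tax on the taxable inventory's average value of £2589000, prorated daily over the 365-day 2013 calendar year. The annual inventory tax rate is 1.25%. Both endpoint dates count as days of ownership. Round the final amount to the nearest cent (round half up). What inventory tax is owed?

Days held (26 April – 31 December 2013): 250 out of 365
Tax = £2589000 × 1.25% × 250/365 = £22166.0959

£22166.10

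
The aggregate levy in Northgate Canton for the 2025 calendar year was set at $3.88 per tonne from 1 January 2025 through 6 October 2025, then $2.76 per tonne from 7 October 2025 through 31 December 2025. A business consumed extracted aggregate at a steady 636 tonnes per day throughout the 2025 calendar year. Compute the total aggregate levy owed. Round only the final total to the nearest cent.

1 January – 6 October 2025: 279 days × 636 tonnes/day = 177,444 tonnes at $3.88/tonne → $688,482.72
7 October – 31 December 2025: 86 days × 636 tonnes/day = 54,696 tonnes at $2.76/tonne → $150,960.96

$839,443.68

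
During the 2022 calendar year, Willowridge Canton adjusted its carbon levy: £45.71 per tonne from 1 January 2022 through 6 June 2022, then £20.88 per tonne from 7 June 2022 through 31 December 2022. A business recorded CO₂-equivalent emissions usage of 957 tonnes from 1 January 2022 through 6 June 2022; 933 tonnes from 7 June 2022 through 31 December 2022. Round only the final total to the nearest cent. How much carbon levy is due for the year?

1 January – 6 June 2022: 957 tonnes at £45.71/tonne → £43,744.47
7 June – 31 December 2022: 933 tonnes at £20.88/tonne → £19,481.04

£63,225.51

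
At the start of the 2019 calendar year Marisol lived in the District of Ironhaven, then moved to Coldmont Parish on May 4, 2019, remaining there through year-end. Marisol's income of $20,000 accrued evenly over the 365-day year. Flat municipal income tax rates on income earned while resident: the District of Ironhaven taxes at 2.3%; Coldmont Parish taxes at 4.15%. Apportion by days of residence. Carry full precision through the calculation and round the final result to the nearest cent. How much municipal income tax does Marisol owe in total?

The District of Ironhaven, January 1 – May 3, 2019: 123 days → $20,000 × 2.3% × 123/365 = $155.0137
Coldmont Parish, May 4 – December 31, 2019: 242 days → $20,000 × 4.15% × 242/365 = $550.3014
Total = $705.3151

$705.32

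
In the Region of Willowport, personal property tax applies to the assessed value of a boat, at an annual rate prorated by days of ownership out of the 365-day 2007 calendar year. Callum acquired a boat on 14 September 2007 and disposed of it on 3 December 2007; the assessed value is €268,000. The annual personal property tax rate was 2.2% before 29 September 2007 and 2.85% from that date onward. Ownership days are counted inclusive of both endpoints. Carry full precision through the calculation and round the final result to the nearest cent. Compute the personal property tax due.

€1,623.42

14 September – 28 September 2007: 15 days at 2.2% → €268,000 × 2.2% × 15/365 = €242.3014
29 September – 3 December 2007: 66 days at 2.85% → €268,000 × 2.85% × 66/365 = €1,381.1178
Total = €1,623.4192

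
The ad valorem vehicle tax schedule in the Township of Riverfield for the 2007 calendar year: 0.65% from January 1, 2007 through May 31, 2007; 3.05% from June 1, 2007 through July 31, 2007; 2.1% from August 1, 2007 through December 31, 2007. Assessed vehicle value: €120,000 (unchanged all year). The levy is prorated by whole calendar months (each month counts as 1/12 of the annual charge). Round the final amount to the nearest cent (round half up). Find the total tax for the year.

January 1 – May 31, 2007: 5 months at 0.65% → €120,000 × 0.65% × 5/12 = €325.0000
June 1 – July 31, 2007: 2 months at 3.05% → €120,000 × 3.05% × 2/12 = €610.0000
August 1 – December 31, 2007: 5 months at 2.1% → €120,000 × 2.1% × 5/12 = €1,050.0000
Total = €1,985.0000

€1,985.00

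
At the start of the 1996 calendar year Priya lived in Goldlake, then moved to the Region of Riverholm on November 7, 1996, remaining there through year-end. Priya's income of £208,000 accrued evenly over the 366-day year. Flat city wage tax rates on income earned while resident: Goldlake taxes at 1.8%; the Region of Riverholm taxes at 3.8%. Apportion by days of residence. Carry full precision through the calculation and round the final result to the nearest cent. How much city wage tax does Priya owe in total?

Goldlake, January 1 – November 6, 1996: 311 days → £208,000 × 1.8% × 311/366 = £3,181.3770
The Region of Riverholm, November 7 – December 31, 1996: 55 days → £208,000 × 3.8% × 55/366 = £1,187.7596
Total = £4,369.1366

£4,369.14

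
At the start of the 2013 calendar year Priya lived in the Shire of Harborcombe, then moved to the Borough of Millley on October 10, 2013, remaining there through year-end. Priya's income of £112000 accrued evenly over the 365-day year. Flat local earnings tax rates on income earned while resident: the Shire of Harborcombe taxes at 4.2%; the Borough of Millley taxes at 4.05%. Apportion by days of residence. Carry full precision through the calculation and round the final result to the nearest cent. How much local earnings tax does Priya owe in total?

The Shire of Harborcombe, January 1 – October 9, 2013: 282 days → £112000 × 4.2% × 282/365 = £3634.3233
The Borough of Millley, October 10 – December 31, 2013: 83 days → £112000 × 4.05% × 83/365 = £1031.4740
Total = £4665.7973

£4665.80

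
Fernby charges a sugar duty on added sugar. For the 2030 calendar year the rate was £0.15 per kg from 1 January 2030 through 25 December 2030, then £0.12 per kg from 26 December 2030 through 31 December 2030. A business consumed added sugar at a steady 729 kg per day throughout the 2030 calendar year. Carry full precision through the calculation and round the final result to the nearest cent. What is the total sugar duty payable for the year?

£39,781.53

1 January – 25 December 2030: 359 days × 729 kg/day = 261,711 kg at £0.15/kg → £39,256.65
26 December – 31 December 2030: 6 days × 729 kg/day = 4,374 kg at £0.12/kg → £524.88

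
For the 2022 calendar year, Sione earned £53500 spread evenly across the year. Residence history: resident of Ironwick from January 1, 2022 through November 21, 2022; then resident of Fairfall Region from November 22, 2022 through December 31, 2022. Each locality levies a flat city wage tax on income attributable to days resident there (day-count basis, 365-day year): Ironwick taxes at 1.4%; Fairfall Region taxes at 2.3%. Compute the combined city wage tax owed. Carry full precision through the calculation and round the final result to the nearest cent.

£801.77

Ironwick, January 1 – November 21, 2022: 325 days → £53500 × 1.4% × 325/365 = £666.9178
Fairfall Region, November 22 – December 31, 2022: 40 days → £53500 × 2.3% × 40/365 = £134.8493
Total = £801.7671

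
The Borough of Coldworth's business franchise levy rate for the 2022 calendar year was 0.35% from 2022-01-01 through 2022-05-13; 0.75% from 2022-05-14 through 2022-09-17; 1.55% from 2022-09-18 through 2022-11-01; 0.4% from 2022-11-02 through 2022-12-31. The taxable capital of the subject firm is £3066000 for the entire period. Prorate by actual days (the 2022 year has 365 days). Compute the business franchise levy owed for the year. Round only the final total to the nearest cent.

2022-01-01 to 2022-05-13: 133 days at 0.35% → £3066000 × 0.35% × 133/365 = £3910.2000
2022-05-14 to 2022-09-17: 127 days at 0.75% → £3066000 × 0.75% × 127/365 = £8001.0000
2022-09-18 to 2022-11-01: 45 days at 1.55% → £3066000 × 1.55% × 45/365 = £5859.0000
2022-11-02 to 2022-12-31: 60 days at 0.4% → £3066000 × 0.4% × 60/365 = £2016.0000
Total = £19786.2000

£19786.20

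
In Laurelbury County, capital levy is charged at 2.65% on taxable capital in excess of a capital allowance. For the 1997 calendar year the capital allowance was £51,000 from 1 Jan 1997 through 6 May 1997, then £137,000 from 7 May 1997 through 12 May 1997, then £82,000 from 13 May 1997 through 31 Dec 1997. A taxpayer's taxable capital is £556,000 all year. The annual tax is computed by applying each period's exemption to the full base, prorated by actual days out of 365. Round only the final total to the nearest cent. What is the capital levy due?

£12,820.63

1 Jan – 6 May 1997: 126 days, exemption £51,000 → (£556,000 − £51,000) × 2.65% × 126/365 = £4,619.7123
7 May – 12 May 1997: 6 days, exemption £137,000 → (£556,000 − £137,000) × 2.65% × 6/365 = £182.5233
13 May – 31 Dec 1997: 233 days, exemption £82,000 → (£556,000 − £82,000) × 2.65% × 233/365 = £8,018.3918
Total = £12,820.6274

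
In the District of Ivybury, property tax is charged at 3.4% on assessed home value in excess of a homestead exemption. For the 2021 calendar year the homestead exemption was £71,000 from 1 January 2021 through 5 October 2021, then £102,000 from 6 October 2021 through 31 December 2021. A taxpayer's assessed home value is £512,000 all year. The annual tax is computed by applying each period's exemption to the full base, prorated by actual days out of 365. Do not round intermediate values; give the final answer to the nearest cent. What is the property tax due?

£14,742.77

1 January – 5 October 2021: 278 days, exemption £71,000 → (£512,000 − £71,000) × 3.4% × 278/365 = £11,420.0877
6 October – 31 December 2021: 87 days, exemption £102,000 → (£512,000 − £102,000) × 3.4% × 87/365 = £3,322.6849
Total = £14,742.7726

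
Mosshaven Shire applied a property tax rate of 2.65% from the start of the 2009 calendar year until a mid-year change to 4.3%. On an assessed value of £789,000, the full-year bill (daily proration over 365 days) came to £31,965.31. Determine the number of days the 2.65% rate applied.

55 days

Let d = days at the first rate; then 365 − d days at the second rate.
£789,000 × [2.65%·d + 4.3%·(365−d)] / 365 = £31,965.31
Solving gives d = 55, so the new rate took effect on 25 Feb 2009.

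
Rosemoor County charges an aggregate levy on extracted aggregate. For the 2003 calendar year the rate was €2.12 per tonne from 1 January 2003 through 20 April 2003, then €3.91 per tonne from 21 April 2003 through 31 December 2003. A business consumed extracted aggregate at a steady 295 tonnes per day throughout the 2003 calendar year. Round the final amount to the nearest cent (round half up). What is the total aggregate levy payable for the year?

1 January – 20 April 2003: 110 days × 295 tonnes/day = 32,450 tonnes at €2.12/tonne → €68,794.00
21 April – 31 December 2003: 255 days × 295 tonnes/day = 75,225 tonnes at €3.91/tonne → €294,129.75

€362,923.75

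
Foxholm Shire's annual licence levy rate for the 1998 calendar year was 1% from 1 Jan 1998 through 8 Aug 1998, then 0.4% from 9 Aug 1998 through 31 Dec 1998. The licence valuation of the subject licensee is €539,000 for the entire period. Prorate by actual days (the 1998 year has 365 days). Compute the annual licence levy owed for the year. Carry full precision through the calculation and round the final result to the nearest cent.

1 Jan – 8 Aug 1998: 220 days at 1% → €539,000 × 1% × 220/365 = €3,248.7671
9 Aug – 31 Dec 1998: 145 days at 0.4% → €539,000 × 0.4% × 145/365 = €856.4932
Total = €4,105.2603

€4,105.26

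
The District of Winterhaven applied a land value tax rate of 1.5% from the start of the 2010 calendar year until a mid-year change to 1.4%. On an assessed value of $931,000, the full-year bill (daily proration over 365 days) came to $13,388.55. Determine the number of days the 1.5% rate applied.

Let d = days at the first rate; then 365 − d days at the second rate.
$931,000 × [1.5%·d + 1.4%·(365−d)] / 365 = $13,388.55
Solving gives d = 139, so the new rate took effect on 20 May 2010.

139 days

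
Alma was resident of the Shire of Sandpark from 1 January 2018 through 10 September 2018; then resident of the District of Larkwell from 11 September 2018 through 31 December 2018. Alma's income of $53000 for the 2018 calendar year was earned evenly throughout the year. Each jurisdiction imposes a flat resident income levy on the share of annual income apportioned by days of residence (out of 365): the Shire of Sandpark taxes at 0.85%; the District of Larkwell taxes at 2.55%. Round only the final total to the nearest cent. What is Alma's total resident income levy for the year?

$726.97

The Shire of Sandpark, 1 January – 10 September 2018: 253 days → $53000 × 0.85% × 253/365 = $312.2644
The District of Larkwell, 11 September – 31 December 2018: 112 days → $53000 × 2.55% × 112/365 = $414.7068
Total = $726.9712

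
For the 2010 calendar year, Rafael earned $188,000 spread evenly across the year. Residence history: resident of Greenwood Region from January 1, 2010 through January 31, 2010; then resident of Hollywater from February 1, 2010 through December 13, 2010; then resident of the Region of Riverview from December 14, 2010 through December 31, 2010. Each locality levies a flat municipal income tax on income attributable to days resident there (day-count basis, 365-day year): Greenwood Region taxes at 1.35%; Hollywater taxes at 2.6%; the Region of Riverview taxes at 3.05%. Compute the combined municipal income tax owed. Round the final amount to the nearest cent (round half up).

Greenwood Region, January 1 – January 31, 2010: 31 days → $188,000 × 1.35% × 31/365 = $215.5562
Hollywater, February 1 – December 13, 2010: 316 days → $188,000 × 2.6% × 316/365 = $4,231.8027
The Region of Riverview, December 14 – December 31, 2010: 18 days → $188,000 × 3.05% × 18/365 = $282.7726
Total = $4,730.1315

$4,730.13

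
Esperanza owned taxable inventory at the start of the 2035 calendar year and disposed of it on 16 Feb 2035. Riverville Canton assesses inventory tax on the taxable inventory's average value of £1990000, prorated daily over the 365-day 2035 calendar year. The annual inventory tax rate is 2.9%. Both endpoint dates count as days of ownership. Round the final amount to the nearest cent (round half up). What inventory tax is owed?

Days held (1 Jan – 16 Feb 2035): 47 out of 365
Tax = £1990000 × 2.9% × 47/365 = £7431.1507

£7431.15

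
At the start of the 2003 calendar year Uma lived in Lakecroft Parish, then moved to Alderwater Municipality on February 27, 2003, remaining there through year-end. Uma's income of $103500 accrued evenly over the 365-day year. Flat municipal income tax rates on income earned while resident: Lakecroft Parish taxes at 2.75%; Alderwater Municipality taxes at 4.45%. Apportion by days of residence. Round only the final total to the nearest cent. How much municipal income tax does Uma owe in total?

$4330.98

Lakecroft Parish, January 1 – February 26, 2003: 57 days → $103500 × 2.75% × 57/365 = $444.4829
Alderwater Municipality, February 27 – December 31, 2003: 308 days → $103500 × 4.45% × 308/365 = $3886.4959
Total = $4330.9788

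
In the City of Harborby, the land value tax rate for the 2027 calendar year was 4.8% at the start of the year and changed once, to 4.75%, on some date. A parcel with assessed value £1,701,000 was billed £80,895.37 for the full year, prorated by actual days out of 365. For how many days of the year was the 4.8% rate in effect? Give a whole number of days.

42 days

Let d = days at the first rate; then 365 − d days at the second rate.
£1,701,000 × [4.8%·d + 4.75%·(365−d)] / 365 = £80,895.37
Solving gives d = 42, so the new rate took effect on 12 February 2027.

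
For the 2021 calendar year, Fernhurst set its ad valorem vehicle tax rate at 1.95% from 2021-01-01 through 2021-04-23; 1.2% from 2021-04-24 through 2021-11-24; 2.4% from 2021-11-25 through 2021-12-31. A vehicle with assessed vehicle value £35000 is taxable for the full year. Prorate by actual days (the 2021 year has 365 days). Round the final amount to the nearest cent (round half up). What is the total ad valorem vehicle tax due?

2021-01-01 to 2021-04-23: 113 days at 1.95% → £35000 × 1.95% × 113/365 = £211.2945
2021-04-24 to 2021-11-24: 215 days at 1.2% → £35000 × 1.2% × 215/365 = £247.3973
2021-11-25 to 2021-12-31: 37 days at 2.4% → £35000 × 2.4% × 37/365 = £85.1507
Total = £543.8425

£543.84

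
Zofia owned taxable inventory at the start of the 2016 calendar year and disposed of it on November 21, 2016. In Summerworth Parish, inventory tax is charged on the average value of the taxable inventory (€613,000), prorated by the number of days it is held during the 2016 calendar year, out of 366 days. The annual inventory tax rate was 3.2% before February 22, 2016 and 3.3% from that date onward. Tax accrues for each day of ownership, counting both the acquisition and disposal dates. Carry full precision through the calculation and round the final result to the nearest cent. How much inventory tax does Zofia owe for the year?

€17,931.09

January 1 – February 21, 2016: 52 days at 3.2% → €613,000 × 3.2% × 52/366 = €2,786.9727
February 22 – November 21, 2016: 274 days at 3.3% → €613,000 × 3.3% × 274/366 = €15,144.1148
Total = €17,931.0874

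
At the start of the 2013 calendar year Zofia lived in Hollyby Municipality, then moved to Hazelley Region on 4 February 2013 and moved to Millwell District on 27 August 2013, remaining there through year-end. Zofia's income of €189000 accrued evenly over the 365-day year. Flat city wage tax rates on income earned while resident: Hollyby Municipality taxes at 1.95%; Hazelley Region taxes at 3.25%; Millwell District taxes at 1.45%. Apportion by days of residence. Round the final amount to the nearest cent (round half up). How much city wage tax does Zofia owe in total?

€4729.92

Hollyby Municipality, 1 January – 3 February 2013: 34 days → €189000 × 1.95% × 34/365 = €343.3068
Hazelley Region, 4 February – 26 August 2013: 204 days → €189000 × 3.25% × 204/365 = €3433.0685
Millwell District, 27 August – 31 December 2013: 127 days → €189000 × 1.45% × 127/365 = €953.5438
Total = €4729.9192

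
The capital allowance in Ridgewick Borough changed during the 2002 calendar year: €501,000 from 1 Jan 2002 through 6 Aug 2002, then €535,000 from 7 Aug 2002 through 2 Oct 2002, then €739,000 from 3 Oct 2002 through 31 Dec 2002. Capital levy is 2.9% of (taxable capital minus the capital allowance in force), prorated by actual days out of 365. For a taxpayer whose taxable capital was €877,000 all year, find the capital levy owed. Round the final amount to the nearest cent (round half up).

€9,048.16

1 Jan – 6 Aug 2002: 218 days, exemption €501,000 → (€877,000 − €501,000) × 2.9% × 218/365 = €6,512.5260
7 Aug – 2 Oct 2002: 57 days, exemption €535,000 → (€877,000 − €535,000) × 2.9% × 57/365 = €1,548.8384
3 Oct – 31 Dec 2002: 90 days, exemption €739,000 → (€877,000 − €739,000) × 2.9% × 90/365 = €986.7945
Total = €9,048.1589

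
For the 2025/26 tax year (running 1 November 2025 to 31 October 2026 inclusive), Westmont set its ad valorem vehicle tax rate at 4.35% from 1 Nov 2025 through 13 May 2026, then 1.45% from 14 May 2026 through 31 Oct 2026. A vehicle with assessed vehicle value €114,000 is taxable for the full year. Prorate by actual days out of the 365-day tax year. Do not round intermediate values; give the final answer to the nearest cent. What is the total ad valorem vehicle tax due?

€3,410.16

1 Nov 2025 – 13 May 2026: 194 days at 4.35% → €114,000 × 4.35% × 194/365 = €2,635.7425
14 May – 31 Oct 2026: 171 days at 1.45% → €114,000 × 1.45% × 171/365 = €774.4192
Total = €3,410.1616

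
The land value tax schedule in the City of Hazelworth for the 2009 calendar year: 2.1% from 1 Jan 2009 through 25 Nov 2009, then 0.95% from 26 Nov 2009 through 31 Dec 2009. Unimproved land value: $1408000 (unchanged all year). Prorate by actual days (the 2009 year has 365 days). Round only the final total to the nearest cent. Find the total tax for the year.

1 Jan – 25 Nov 2009: 329 days at 2.1% → $1408000 × 2.1% × 329/365 = $26651.7041
26 Nov – 31 Dec 2009: 36 days at 0.95% → $1408000 × 0.95% × 36/365 = $1319.2767
Total = $27970.9808

$27970.98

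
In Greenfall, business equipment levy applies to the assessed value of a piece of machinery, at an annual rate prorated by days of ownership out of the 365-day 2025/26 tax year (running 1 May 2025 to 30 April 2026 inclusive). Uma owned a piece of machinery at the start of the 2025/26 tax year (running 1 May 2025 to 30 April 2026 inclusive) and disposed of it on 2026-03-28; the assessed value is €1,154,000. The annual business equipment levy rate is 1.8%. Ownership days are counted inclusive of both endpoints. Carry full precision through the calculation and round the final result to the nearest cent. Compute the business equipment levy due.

Days held (2025-05-01 to 2026-03-28): 332 out of 365
Tax = €1,154,000 × 1.8% × 332/365 = €18,893.9836

€18,893.98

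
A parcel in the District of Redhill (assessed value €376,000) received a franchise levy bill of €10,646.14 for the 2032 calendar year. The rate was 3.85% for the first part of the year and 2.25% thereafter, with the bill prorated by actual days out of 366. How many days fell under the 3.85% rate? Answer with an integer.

133 days

Let d = days at the first rate; then 366 − d days at the second rate.
€376,000 × [3.85%·d + 2.25%·(366−d)] / 366 = €10,646.14
Solving gives d = 133, so the new rate took effect on 13 May 2032.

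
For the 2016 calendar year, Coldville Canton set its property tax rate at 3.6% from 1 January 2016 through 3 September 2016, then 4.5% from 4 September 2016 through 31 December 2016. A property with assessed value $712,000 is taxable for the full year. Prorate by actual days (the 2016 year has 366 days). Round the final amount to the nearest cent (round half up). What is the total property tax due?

1 January – 3 September 2016: 247 days at 3.6% → $712,000 × 3.6% × 247/366 = $17,298.0984
4 September – 31 December 2016: 119 days at 4.5% → $712,000 × 4.5% × 119/366 = $10,417.3770
Total = $27,715.4754

$27,715.48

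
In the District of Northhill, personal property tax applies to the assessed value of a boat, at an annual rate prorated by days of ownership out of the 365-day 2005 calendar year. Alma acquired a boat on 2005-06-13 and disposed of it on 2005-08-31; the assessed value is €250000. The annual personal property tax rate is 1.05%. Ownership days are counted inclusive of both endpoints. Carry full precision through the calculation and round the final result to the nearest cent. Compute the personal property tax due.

Days held (2005-06-13 to 2005-08-31): 80 out of 365
Tax = €250000 × 1.05% × 80/365 = €575.3425

€575.34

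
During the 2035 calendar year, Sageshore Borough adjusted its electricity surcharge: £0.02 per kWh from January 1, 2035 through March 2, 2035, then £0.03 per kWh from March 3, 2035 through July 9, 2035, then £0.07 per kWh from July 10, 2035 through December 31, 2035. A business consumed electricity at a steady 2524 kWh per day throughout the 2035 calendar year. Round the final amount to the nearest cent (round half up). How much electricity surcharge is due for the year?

£43766.16

January 1 – March 2, 2035: 61 days × 2524 kWh/day = 153,964 kWh at £0.02/kWh → £3079.28
March 3 – July 9, 2035: 129 days × 2524 kWh/day = 325,596 kWh at £0.03/kWh → £9767.88
July 10 – December 31, 2035: 175 days × 2524 kWh/day = 441,700 kWh at £0.07/kWh → £30919.00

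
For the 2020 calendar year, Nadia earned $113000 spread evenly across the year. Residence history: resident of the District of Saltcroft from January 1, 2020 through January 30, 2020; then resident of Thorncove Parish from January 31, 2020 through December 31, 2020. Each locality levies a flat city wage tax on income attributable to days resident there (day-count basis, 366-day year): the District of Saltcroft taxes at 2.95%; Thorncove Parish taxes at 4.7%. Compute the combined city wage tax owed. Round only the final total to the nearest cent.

The District of Saltcroft, January 1 – January 30, 2020: 30 days → $113000 × 2.95% × 30/366 = $273.2377
Thorncove Parish, January 31 – December 31, 2020: 336 days → $113000 × 4.7% × 336/366 = $4875.6721
Total = $5148.9098

$5148.91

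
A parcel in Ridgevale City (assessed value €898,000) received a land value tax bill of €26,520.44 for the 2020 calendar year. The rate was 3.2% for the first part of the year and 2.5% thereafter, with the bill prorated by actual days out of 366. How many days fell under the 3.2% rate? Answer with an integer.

237 days

Let d = days at the first rate; then 366 − d days at the second rate.
€898,000 × [3.2%·d + 2.5%·(366−d)] / 366 = €26,520.44
Solving gives d = 237, so the new rate took effect on August 25, 2020.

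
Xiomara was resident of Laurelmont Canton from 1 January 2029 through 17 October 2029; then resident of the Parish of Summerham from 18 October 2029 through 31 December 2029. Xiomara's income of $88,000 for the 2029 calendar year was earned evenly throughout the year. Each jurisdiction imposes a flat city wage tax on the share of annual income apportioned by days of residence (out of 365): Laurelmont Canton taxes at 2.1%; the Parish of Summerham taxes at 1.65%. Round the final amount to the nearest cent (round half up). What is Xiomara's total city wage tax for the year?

Laurelmont Canton, 1 January – 17 October 2029: 290 days → $88,000 × 2.1% × 290/365 = $1,468.2740
The Parish of Summerham, 18 October – 31 December 2029: 75 days → $88,000 × 1.65% × 75/365 = $298.3562
Total = $1,766.6301

$1,766.63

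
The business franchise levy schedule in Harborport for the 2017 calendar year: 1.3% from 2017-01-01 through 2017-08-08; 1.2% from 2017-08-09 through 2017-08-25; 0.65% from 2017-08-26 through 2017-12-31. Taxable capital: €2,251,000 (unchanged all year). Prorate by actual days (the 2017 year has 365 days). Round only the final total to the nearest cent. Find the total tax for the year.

€24,027.11

2017-01-01 to 2017-08-08: 220 days at 1.3% → €2,251,000 × 1.3% × 220/365 = €17,637.9726
2017-08-09 to 2017-08-25: 17 days at 1.2% → €2,251,000 × 1.2% × 17/365 = €1,258.0932
2017-08-26 to 2017-12-31: 128 days at 0.65% → €2,251,000 × 0.65% × 128/365 = €5,131.0466
Total = €24,027.1123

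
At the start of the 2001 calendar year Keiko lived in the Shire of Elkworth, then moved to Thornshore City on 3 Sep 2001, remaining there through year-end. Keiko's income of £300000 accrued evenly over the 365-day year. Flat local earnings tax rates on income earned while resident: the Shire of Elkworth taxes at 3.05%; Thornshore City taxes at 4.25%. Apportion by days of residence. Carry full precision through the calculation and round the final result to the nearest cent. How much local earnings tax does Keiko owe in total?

£10333.56

The Shire of Elkworth, 1 Jan – 2 Sep 2001: 245 days → £300000 × 3.05% × 245/365 = £6141.7808
Thornshore City, 3 Sep – 31 Dec 2001: 120 days → £300000 × 4.25% × 120/365 = £4191.7808
Total = £10333.5616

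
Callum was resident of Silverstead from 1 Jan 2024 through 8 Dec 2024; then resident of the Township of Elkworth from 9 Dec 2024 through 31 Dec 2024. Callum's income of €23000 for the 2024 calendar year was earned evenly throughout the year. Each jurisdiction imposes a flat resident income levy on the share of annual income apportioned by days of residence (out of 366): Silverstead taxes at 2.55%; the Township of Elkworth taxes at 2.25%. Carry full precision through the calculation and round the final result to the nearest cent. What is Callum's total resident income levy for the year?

Silverstead, 1 Jan – 8 Dec 2024: 343 days → €23000 × 2.55% × 343/366 = €549.6434
The Township of Elkworth, 9 Dec – 31 Dec 2024: 23 days → €23000 × 2.25% × 23/366 = €32.5205
Total = €582.1639

€582.16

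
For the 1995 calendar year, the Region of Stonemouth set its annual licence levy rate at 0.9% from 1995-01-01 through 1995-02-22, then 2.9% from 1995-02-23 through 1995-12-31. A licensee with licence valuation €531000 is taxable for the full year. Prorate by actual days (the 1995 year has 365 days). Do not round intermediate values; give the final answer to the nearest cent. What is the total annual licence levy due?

€13856.92

1995-01-01 to 1995-02-22: 53 days at 0.9% → €531000 × 0.9% × 53/365 = €693.9370
1995-02-23 to 1995-12-31: 312 days at 2.9% → €531000 × 2.9% × 312/365 = €13162.9808
Total = €13856.9178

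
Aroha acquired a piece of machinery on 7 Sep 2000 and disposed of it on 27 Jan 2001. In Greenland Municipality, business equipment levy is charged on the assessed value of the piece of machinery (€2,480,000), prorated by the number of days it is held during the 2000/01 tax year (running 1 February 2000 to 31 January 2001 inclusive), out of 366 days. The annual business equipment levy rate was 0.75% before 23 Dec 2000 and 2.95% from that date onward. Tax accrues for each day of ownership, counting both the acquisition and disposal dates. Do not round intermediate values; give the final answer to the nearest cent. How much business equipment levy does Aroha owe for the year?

7 Sep – 22 Dec 2000: 107 days at 0.75% → €2,480,000 × 0.75% × 107/366 = €5,437.7049
23 Dec 2000 – 27 Jan 2001: 36 days at 2.95% → €2,480,000 × 2.95% × 36/366 = €7,196.0656
Total = €12,633.7705

€12,633.77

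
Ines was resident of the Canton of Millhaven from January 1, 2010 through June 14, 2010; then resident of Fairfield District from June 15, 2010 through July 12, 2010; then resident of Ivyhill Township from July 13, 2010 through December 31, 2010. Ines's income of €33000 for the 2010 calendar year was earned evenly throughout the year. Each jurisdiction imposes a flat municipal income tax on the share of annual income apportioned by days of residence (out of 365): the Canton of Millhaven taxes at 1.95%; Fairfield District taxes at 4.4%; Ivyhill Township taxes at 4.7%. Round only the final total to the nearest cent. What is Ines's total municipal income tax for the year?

The Canton of Millhaven, January 1 – June 14, 2010: 165 days → €33000 × 1.95% × 165/365 = €290.8973
Fairfield District, June 15 – July 12, 2010: 28 days → €33000 × 4.4% × 28/365 = €111.3863
Ivyhill Township, July 13 – December 31, 2010: 172 days → €33000 × 4.7% × 172/365 = €730.8822
Total = €1133.1658

€1133.17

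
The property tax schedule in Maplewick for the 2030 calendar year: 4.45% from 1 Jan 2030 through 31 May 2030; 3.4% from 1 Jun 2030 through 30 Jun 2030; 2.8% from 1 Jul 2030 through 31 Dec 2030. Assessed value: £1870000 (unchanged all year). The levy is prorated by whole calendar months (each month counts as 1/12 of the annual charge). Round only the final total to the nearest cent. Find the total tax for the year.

£66151.25

1 Jan – 31 May 2030: 5 months at 4.45% → £1870000 × 4.45% × 5/12 = £34672.9167
1 Jun – 30 Jun 2030: 1 month at 3.4% → £1870000 × 3.4% × 1/12 = £5298.3333
1 Jul – 31 Dec 2030: 6 months at 2.8% → £1870000 × 2.8% × 6/12 = £26180.0000
Total = £66151.2500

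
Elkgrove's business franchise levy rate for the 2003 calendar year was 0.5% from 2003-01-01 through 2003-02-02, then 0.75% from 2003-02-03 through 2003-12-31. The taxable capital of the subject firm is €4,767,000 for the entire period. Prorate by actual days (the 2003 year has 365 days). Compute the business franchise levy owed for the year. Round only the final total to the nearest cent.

2003-01-01 to 2003-02-02: 33 days at 0.5% → €4,767,000 × 0.5% × 33/365 = €2,154.9452
2003-02-03 to 2003-12-31: 332 days at 0.75% → €4,767,000 × 0.75% × 332/365 = €32,520.0822
Total = €34,675.0274

€34,675.03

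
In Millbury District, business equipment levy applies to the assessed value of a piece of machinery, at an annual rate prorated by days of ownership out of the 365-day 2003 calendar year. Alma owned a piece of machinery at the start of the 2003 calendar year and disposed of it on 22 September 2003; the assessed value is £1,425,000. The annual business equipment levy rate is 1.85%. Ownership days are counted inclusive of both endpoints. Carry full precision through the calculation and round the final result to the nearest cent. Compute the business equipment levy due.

Days held (1 January – 22 September 2003): 265 out of 365
Tax = £1,425,000 × 1.85% × 265/365 = £19,139.8973

£19,139.90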